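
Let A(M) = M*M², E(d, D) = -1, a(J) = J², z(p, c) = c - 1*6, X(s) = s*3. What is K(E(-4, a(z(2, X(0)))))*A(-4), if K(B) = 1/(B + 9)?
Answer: -8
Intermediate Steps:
X(s) = 3*s
z(p, c) = -6 + c (z(p, c) = c - 6 = -6 + c)
A(M) = M³
K(B) = 1/(9 + B)
K(E(-4, a(z(2, X(0)))))*A(-4) = (-4)³/(9 - 1) = -64/8 = (⅛)*(-64) = -8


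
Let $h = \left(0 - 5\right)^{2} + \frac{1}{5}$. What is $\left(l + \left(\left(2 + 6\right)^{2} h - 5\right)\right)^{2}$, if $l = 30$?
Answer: $\frac{67059721}{25} \approx 2.6824 \cdot 10^{6}$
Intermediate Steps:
$h = \frac{126}{5}$ ($h = \left(-5\right)^{2} + \frac{1}{5} = 25 + \frac{1}{5} = \frac{126}{5} \approx 25.2$)
$\left(l + \left(\left(2 + 6\right)^{2} h - 5\right)\right)^{2} = \left(30 - \left(5 - \left(2 + 6\right)^{2} \cdot \frac{126}{5}\right)\right)^{2} = \left(30 - \left(5 - 8^{2} \cdot \frac{126}{5}\right)\right)^{2} = \left(30 + \left(64 \cdot \frac{126}{5} - 5\right)\right)^{2} = \left(30 + \left(\frac{8064}{5} - 5\right)\right)^{2} = \left(30 + \frac{8039}{5}\right)^{2} = \left(\frac{8189}{5}\right)^{2} = \frac{67059721}{25}$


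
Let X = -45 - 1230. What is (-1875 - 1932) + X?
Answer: -5082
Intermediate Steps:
X = -1275
(-1875 - 1932) + X = (-1875 - 1932) - 1275 = -3807 - 1275 = -5082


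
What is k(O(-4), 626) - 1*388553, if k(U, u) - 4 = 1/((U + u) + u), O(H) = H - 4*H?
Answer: -491125935/1264 ≈ -3.8855e+5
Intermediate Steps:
O(H) = -3*H
k(U, u) = 4 + 1/(U + 2*u) (k(U, u) = 4 + 1/((U + u) + u) = 4 + 1/(U + 2*u))
k(O(-4), 626) - 1*388553 = (1 + 4*(-3*(-4)) + 8*626)/(-3*(-4) + 2*626) - 1*388553 = (1 + 4*12 + 5008)/(12 + 1252) - 388553 = (1 + 48 + 5008)/1264 - 388553 = (1/1264)*5057 - 388553 = 5057/1264 - 388553 = -491125935/1264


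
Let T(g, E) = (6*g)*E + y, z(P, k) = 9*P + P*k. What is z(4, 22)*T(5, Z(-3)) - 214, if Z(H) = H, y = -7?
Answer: -12242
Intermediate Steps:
T(g, E) = -7 + 6*E*g (T(g, E) = (6*g)*E - 7 = 6*E*g - 7 = -7 + 6*E*g)
z(4, 22)*T(5, Z(-3)) - 214 = (4*(9 + 22))*(-7 + 6*(-3)*5) - 214 = (4*31)*(-7 - 90) - 214 = 124*(-97) - 214 = -12028 - 214 = -12242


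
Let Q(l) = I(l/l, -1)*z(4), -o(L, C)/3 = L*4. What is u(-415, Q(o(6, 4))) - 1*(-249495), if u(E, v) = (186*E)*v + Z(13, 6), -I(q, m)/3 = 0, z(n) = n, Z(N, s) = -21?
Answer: 249474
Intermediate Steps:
I(q, m) = 0 (I(q, m) = -3*0 = 0)
o(L, C) = -12*L (o(L, C) = -3*L*4 = -12*L)
Q(l) = 0 (Q(l) = 0*4 = 0)
u(E, v) = -21 + 186*E*v (u(E, v) = (186*E)*v - 21 = 186*E*v - 21 = -21 + 186*E*v)
u(-415, Q(o(6, 4))) - 1*(-249495) = (-21 + 186*(-415)*0) - 1*(-249495) = (-21 + 0) + 249495 = -21 + 249495 = 249474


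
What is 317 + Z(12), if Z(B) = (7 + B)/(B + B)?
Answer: 7627/24 ≈ 317.79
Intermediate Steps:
Z(B) = (7 + B)/(2*B) (Z(B) = (7 + B)/((2*B)) = (7 + B)*(1/(2*B)) = (7 + B)/(2*B))
317 + Z(12) = 317 + (½)*(7 + 12)/12 = 317 + (½)*(1/12)*19 = 317 + 19/24 = 7627/24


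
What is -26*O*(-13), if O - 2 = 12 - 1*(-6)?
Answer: 6760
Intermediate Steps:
O = 20 (O = 2 + (12 - 1*(-6)) = 2 + (12 + 6) = 2 + 18 = 20)
-26*O*(-13) = -26*20*(-13) = -520*(-13) = 6760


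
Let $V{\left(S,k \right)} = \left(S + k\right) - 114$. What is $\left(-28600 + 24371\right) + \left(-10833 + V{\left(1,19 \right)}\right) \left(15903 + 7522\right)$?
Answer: $-255969204$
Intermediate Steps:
$V{\left(S,k \right)} = -114 + S + k$
$\left(-28600 + 24371\right) + \left(-10833 + V{\left(1,19 \right)}\right) \left(15903 + 7522\right) = \left(-28600 + 24371\right) + \left(-10833 + \left(-114 + 1 + 19\right)\right) \left(15903 + 7522\right) = -4229 + \left(-10833 - 94\right) 23425 = -4229 - 255964975 = -255969204$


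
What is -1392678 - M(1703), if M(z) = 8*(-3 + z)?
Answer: -1406278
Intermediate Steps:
M(z) = -24 + 8*z
-1392678 - M(1703) = -1392678 - (-24 + 8*1703) = -1392678 - (-24 + 13624) = -1392678 - 1*13600 = -1392678 - 13600 = -1406278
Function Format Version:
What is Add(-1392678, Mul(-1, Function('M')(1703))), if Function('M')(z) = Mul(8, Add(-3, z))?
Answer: -1406278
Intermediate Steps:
Function('M')(z) = Add(-24, Mul(8, z))
Add(-1392678, Mul(-1, Function('M')(1703))) = Add(-1392678, Mul(-1, Add(-24, Mul(8, 1703)))) = Add(-1392678, Mul(-1, Add(-24, 13624))) = Add(-1392678, Mul(-1, 13600)) = Add(-1392678, -13600) = -1406278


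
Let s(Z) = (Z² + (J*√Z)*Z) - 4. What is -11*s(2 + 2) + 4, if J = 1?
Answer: -216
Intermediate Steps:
s(Z) = -4 + Z² + Z^(3/2) (s(Z) = (Z² + (1*√Z)*Z) - 4 = (Z² + √Z*Z) - 4 = (Z² + Z^(3/2)) - 4 = -4 + Z² + Z^(3/2))
-11*s(2 + 2) + 4 = -11*(-4 + (2 + 2)² + (2 + 2)^(3/2)) + 4 = -11*(-4 + 4² + 4^(3/2)) + 4 = -11*(-4 + 16 + 8) + 4 = -11*20 + 4 = -220 + 4 = -216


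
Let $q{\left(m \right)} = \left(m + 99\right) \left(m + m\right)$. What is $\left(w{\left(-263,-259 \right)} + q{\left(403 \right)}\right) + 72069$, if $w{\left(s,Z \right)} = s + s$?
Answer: $476155$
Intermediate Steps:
$q{\left(m \right)} = 2 m \left(99 + m\right)$ ($q{\left(m \right)} = \left(99 + m\right) 2 m = 2 m \left(99 + m\right)$)
$w{\left(s,Z \right)} = 2 s$
$\left(w{\left(-263,-259 \right)} + q{\left(403 \right)}\right) + 72069 = \left(2 \left(-263\right) + 2 \cdot 403 \left(99 + 403\right)\right) + 72069 = \left(-526 + 2 \cdot 403 \cdot 502\right) + 72069 = \left(-526 + 404612\right) + 72069 = 404086 + 72069 = 476155$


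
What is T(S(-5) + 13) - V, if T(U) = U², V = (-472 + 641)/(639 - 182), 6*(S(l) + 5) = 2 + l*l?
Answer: 284949/1828 ≈ 155.88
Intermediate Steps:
S(l) = -14/3 + l²/6 (S(l) = -5 + (2 + l*l)/6 = -5 + (2 + l²)/6 = -5 + (⅓ + l²/6) = -14/3 + l²/6)
V = 169/457 ≈ 0.36980
T(S(-5) + 13) - V = ((-14/3 + (⅙)*(-5)²) + 13)² - 1*169/457 = ((-14/3 + (⅙)*25) + 13)² - 169/457 = ((-14/3 + 25/6) + 13)² - 169/457 = (-½ + 13)² - 169/457 = (25/2)² - 169/457 = 625/4 - 169/457 = 284949/1828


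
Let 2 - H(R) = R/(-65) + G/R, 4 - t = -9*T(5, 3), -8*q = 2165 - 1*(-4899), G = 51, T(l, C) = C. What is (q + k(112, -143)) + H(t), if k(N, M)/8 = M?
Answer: -4082729/2015 ≈ -2026.2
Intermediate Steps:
k(N, M) = 8*M
q = -883 (q = -(2165 - 1*(-4899))/8 = -(2165 + 4899)/8 = -⅛*7064 = -883)
t = 31 (t = 4 - (-9)*3 = 4 - 1*(-27) = 4 + 27 = 31)
H(R) = 2 - 51/R + R/65 (H(R) = 2 - (R/(-65) + 51/R) = 2 - (R*(-1/65) + 51/R) = 2 - (-R/65 + 51/R) = 2 - (51/R - R/65) = 2 + (-51/R + R/65) = 2 - 51/R + R/65)
(q + k(112, -143)) + H(t) = (-883 + 8*(-143)) + (2 - 51/31 + (1/65)*31) = (-883 - 1144) + (2 - 51*1/31 + 31/65) = -2027 + (2 - 51/31 + 31/65) = -2027 + 1676/2015 = -4082729/2015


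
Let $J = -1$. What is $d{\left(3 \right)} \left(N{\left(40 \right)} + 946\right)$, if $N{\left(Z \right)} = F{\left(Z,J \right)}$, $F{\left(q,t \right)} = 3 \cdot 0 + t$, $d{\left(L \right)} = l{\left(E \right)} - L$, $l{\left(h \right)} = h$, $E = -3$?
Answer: $-5670$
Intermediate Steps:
$d{\left(L \right)} = -3 - L$
$F{\left(q,t \right)} = t$ ($F{\left(q,t \right)} = 0 + t = t$)
$N{\left(Z \right)} = -1$
$d{\left(3 \right)} \left(N{\left(40 \right)} + 946\right) = \left(-3 - 3\right) \left(-1 + 946\right) = \left(-3 - 3\right) 945 = \left(-6\right) 945 = -5670$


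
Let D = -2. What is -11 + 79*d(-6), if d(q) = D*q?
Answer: 937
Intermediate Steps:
d(q) = -2*q
-11 + 79*d(-6) = -11 + 79*(-2*(-6)) = -11 + 79*12 = -11 + 948 = 937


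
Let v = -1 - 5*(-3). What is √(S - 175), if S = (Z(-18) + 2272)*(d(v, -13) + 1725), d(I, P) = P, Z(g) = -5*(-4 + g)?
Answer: √4077809 ≈ 2019.4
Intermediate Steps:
Z(g) = 20 - 5*g
v = 14 (v = -1 + 15 = 14)
S = 4077984 (S = ((20 - 5*(-18)) + 2272)*(-13 + 1725) = ((20 + 90) + 2272)*1712 = (110 + 2272)*1712 = 2382*1712 = 4077984)
√(S - 175) = √(4077984 - 175) = √4077809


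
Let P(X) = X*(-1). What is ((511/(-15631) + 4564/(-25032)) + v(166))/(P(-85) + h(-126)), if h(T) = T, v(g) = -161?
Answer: 321833863/81848382 ≈ 3.9321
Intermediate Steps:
P(X) = -X
((511/(-15631) + 4564/(-25032)) + v(166))/(P(-85) + h(-126)) = ((511/(-15631) + 4564/(-25032)) - 161)/(-1*(-85) - 126) = ((511*(-1/15631) + 4564*(-1/25032)) - 161)/(85 - 126) = ((-73/2233 - 163/894) - 161)/(-41) = (-429241/1996302 - 161)*(-1/41) = -321833863/1996302*(-1/41) = 321833863/81848382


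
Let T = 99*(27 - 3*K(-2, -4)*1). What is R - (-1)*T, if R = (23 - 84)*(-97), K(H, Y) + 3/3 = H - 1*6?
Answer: 11263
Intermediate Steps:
K(H, Y) = -7 + H (K(H, Y) = -1 + (H - 1*6) = -1 + (H - 6) = -1 + (-6 + H) = -7 + H)
R = 5917 (R = -61*(-97) = 5917)
T = 5346 (T = 99*(27 - 3*(-7 - 2)*1) = 99*(27 - 3*(-9)*1) = 99*(27 + 27*1) = 99*(27 + 27) = 99*54 = 5346)
R - (-1)*T = 5917 - (-1)*5346 = 5917 - 1*(-5346) = 5917 + 5346 = 11263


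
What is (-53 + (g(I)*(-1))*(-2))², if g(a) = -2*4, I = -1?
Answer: 4761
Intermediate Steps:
g(a) = -8
(-53 + (g(I)*(-1))*(-2))² = (-53 - 8*(-1)*(-2))² = (-53 + 8*(-2))² = (-53 - 16)² = (-69)² = 4761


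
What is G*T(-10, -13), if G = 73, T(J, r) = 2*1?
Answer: 146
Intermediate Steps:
T(J, r) = 2
G*T(-10, -13) = 73*2 = 146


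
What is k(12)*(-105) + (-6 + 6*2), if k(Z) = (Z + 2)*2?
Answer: -2934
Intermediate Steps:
k(Z) = 4 + 2*Z (k(Z) = (2 + Z)*2 = 4 + 2*Z)
k(12)*(-105) + (-6 + 6*2) = (4 + 2*12)*(-105) + (-6 + 6*2) = (4 + 24)*(-105) + (-6 + 12) = 28*(-105) + 6 = -2940 + 6 = -2934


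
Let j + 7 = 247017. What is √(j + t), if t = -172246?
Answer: 2*√18691 ≈ 273.43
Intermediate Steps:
j = 247010 (j = -7 + 247017 = 247010)
√(j + t) = √(247010 - 172246) = √74764 = 2*√18691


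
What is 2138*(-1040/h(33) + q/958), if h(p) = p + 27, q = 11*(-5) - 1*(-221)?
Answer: -52720942/1437 ≈ -36688.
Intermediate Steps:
q = 166 (q = -55 + 221 = 166)
h(p) = 27 + p
2138*(-1040/h(33) + q/958) = 2138*(-1040/(27 + 33) + 166/958) = 2138*(-1040/60 + 166*(1/958)) = 2138*(-1040*1/60 + 83/479) = 2138*(-52/3 + 83/479) = 2138*(-24659/1437) = -52720942/1437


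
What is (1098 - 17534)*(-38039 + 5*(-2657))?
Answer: 843561264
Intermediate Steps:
(1098 - 17534)*(-38039 + 5*(-2657)) = -16436*(-38039 - 13285) = -16436*(-51324) = 843561264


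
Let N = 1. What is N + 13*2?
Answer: 27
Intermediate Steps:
N + 13*2 = 1 + 13*2 = 1 + 26 = 27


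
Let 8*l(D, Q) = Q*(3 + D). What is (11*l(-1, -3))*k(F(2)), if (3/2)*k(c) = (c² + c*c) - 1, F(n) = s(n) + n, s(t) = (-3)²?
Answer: -2651/2 ≈ -1325.5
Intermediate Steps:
s(t) = 9
l(D, Q) = Q*(3 + D)/8 (l(D, Q) = (Q*(3 + D))/8 = Q*(3 + D)/8)
F(n) = 9 + n
k(c) = -⅔ + 4*c²/3 (k(c) = 2*((c² + c*c) - 1)/3 = 2*((c² + c²) - 1)/3 = 2*(2*c² - 1)/3 = 2*(-1 + 2*c²)/3 = -⅔ + 4*c²/3)
(11*l(-1, -3))*k(F(2)) = (11*((⅛)*(-3)*(3 - 1)))*(-⅔ + 4*(9 + 2)²/3) = (11*((⅛)*(-3)*2))*(-⅔ + (4/3)*11²) = (11*(-¾))*(-⅔ + (4/3)*121) = -33*(-⅔ + 484/3)/4 = -33/4*482/3 = -2651/2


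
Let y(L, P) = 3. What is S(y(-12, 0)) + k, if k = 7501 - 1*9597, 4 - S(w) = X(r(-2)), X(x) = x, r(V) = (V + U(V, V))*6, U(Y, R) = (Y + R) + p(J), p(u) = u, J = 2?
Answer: -2068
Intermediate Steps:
U(Y, R) = 2 + R + Y (U(Y, R) = (Y + R) + 2 = (R + Y) + 2 = 2 + R + Y)
r(V) = 12 + 18*V (r(V) = (V + (2 + V + V))*6 = (V + (2 + 2*V))*6 = (2 + 3*V)*6 = 12 + 18*V)
S(w) = 28 (S(w) = 4 - (12 + 18*(-2)) = 4 - (12 - 36) = 4 - 1*(-24) = 4 + 24 = 28)
k = -2096 (k = 7501 - 9597 = -2096)
S(y(-12, 0)) + k = 28 - 2096 = -2068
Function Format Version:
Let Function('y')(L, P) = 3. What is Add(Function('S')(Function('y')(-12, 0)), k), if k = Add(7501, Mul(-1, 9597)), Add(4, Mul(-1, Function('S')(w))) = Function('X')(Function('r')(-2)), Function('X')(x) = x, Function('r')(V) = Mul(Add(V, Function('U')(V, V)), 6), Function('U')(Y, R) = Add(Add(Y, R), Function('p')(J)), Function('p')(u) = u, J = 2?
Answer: -2068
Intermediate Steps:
Function('U')(Y, R) = Add(2, R, Y) (Function('U')(Y, R) = Add(Add(Y, R), 2) = Add(Add(R, Y), 2) = Add(2, R, Y))
Function('r')(V) = Add(12, Mul(18, V)) (Function('r')(V) = Mul(Add(V, Add(2, V, V)), 6) = Mul(Add(V, Add(2, Mul(2, V))), 6) = Mul(Add(2, Mul(3, V)), 6) = Add(12, Mul(18, V)))
Function('S')(w) = 28 (Function('S')(w) = Add(4, Mul(-1, Add(12, Mul(18, -2)))) = Add(4, Mul(-1, Add(12, -36))) = Add(4, Mul(-1, -24)) = Add(4, 24) = 28)
k = -2096 (k = Add(7501, -9597) = -2096)
Add(Function('S')(Function('y')(-12, 0)), k) = Add(28, -2096) = -2068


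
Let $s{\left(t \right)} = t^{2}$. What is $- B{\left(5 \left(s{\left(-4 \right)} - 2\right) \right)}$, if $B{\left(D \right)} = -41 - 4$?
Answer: $45$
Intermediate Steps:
$B{\left(D \right)} = -45$ ($B{\left(D \right)} = -41 - 4 = -45$)
$- B{\left(5 \left(s{\left(-4 \right)} - 2\right) \right)} = \left(-1\right) \left(-45\right) = 45$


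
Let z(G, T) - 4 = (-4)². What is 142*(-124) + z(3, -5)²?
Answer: -17208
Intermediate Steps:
z(G, T) = 20 (z(G, T) = 4 + (-4)² = 4 + 16 = 20)
142*(-124) + z(3, -5)² = 142*(-124) + 20² = -17608 + 400 = -17208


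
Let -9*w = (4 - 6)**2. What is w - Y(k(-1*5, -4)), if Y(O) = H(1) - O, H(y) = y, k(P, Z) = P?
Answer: -58/9 ≈ -6.4444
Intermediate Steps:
w = -4/9 (w = -(4 - 6)**2/9 = -1/9*(-2)**2 = -1/9*4 = -4/9 ≈ -0.44444)
Y(O) = 1 - O
w - Y(k(-1*5, -4)) = -4/9 - (1 - (-1)*5) = -4/9 - (1 - 1*(-5)) = -4/9 - (1 + 5) = -4/9 - 1*6 = -4/9 - 6 = -58/9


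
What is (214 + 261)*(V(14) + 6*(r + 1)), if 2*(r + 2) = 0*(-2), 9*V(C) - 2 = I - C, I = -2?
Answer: -32300/9 ≈ -3588.9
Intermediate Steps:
V(C) = -C/9 (V(C) = 2/9 + (-2 - C)/9 = 2/9 + (-2/9 - C/9) = -C/9)
r = -2 (r = -2 + (0*(-2))/2 = -2 + (½)*0 = -2 + 0 = -2)
(214 + 261)*(V(14) + 6*(r + 1)) = (214 + 261)*(-⅑*14 + 6*(-2 + 1)) = 475*(-14/9 + 6*(-1)) = 475*(-14/9 - 6) = 475*(-68/9) = -32300/9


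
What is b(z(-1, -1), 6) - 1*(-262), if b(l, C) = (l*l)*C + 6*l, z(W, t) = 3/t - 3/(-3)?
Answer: 274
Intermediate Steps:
z(W, t) = 1 + 3/t (z(W, t) = 3/t - 3*(-⅓) = 3/t + 1 = 1 + 3/t)
b(l, C) = 6*l + C*l² (b(l, C) = l²*C + 6*l = C*l² + 6*l = 6*l + C*l²)
b(z(-1, -1), 6) - 1*(-262) = ((3 - 1)/(-1))*(6 + 6*((3 - 1)/(-1))) - 1*(-262) = (-1*2)*(6 + 6*(-1*2)) + 262 = -2*(6 + 6*(-2)) + 262 = -2*(6 - 12) + 262 = -2*(-6) + 262 = 12 + 262 = 274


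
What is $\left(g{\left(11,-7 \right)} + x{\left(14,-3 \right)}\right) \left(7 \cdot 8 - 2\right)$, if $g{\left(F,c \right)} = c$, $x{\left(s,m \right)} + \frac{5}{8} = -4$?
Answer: $- \frac{2511}{4} \approx -627.75$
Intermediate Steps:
$x{\left(s,m \right)} = - \frac{37}{8}$ ($x{\left(s,m \right)} = - \frac{5}{8} - 4 = - \frac{37}{8}$)
$\left(g{\left(11,-7 \right)} + x{\left(14,-3 \right)}\right) \left(7 \cdot 8 - 2\right) = \left(-7 - \frac{37}{8}\right) \left(7 \cdot 8 - 2\right) = - \frac{93 \left(56 - 2\right)}{8} = \left(- \frac{93}{8}\right) 54 = - \frac{2511}{4}$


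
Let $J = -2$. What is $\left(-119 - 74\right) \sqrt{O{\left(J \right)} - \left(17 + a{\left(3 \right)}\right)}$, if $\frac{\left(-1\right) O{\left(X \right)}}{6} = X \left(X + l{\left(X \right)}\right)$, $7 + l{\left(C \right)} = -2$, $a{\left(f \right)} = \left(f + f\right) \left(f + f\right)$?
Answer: $- 193 i \sqrt{185} \approx - 2625.1 i$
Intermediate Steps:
$a{\left(f \right)} = 4 f^{2}$ ($a{\left(f \right)} = 2 f 2 f = 4 f^{2}$)
$l{\left(C \right)} = -9$ ($l{\left(C \right)} = -7 - 2 = -9$)
$O{\left(X \right)} = - 6 X \left(-9 + X\right)$ ($O{\left(X \right)} = - 6 X \left(X - 9\right) = - 6 X \left(-9 + X\right)$)
$\left(-119 - 74\right) \sqrt{O{\left(J \right)} - \left(17 + a{\left(3 \right)}\right)} = \left(-119 - 74\right) \sqrt{6 \left(-2\right) \left(9 - -2\right) - \left(17 + 4 \cdot 3^{2}\right)} = - 193 \sqrt{6 \left(-2\right) \left(9 + 2\right) - \left(17 + 4 \cdot 9\right)} = - 193 \sqrt{6 \left(-2\right) 11 - 53} = - 193 \sqrt{-132 - 53} = - 193 \sqrt{-185} = - 193 i \sqrt{185}$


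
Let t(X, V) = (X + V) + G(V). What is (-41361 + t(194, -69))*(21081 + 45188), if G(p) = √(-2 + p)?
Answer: -2732668484 + 66269*I*√71 ≈ -2.7327e+9 + 5.5839e+5*I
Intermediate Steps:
t(X, V) = V + X + √(-2 + V) (t(X, V) = (X + V) + √(-2 + V) = (V + X) + √(-2 + V) = V + X + √(-2 + V))
(-41361 + t(194, -69))*(21081 + 45188) = (-41361 + (-69 + 194 + √(-2 - 69)))*(21081 + 45188) = (-41361 + (-69 + 194 + √(-71)))*66269 = (-41361 + (-69 + 194 + I*√71))*66269 = (-41361 + (125 + I*√71))*66269 = (-41236 + I*√71)*66269 = -2732668484 + 66269*I*√71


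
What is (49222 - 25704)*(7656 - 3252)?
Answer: 103573272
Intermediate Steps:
(49222 - 25704)*(7656 - 3252) = 23518*4404 = 103573272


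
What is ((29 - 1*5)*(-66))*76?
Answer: -120384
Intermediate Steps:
((29 - 1*5)*(-66))*76 = ((29 - 5)*(-66))*76 = (24*(-66))*76 = -1584*76 = -120384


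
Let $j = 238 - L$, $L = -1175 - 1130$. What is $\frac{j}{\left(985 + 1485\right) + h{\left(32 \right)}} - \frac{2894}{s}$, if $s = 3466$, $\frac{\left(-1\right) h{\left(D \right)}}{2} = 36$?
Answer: $\frac{937113}{4155734} \approx 0.2255$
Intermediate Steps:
$h{\left(D \right)} = -72$ ($h{\left(D \right)} = \left(-2\right) 36 = -72$)
$L = -2305$
$j = 2543$ ($j = 238 - -2305 = 238 + 2305 = 2543$)
$\frac{j}{\left(985 + 1485\right) + h{\left(32 \right)}} - \frac{2894}{s} = \frac{2543}{\left(985 + 1485\right) - 72} - \frac{2894}{3466} = \frac{2543}{2470 - 72} - \frac{1447}{1733} = \frac{2543}{2398} - \frac{1447}{1733} = \frac{937113}{4155734}$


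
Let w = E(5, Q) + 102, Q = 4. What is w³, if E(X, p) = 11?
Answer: 1442897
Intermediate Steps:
w = 113 (w = 11 + 102 = 113)
w³ = 113³ = 1442897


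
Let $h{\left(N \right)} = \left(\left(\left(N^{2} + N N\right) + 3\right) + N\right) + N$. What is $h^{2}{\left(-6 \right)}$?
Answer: $3969$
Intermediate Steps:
$h{\left(N \right)} = 3 + 2 N + 2 N^{2}$ ($h{\left(N \right)} = \left(\left(\left(N^{2} + N^{2}\right) + 3\right) + N\right) + N = \left(\left(2 N^{2} + 3\right) + N\right) + N = \left(\left(3 + 2 N^{2}\right) + N\right) + N = \left(3 + N + 2 N^{2}\right) + N = 3 + 2 N + 2 N^{2}$)
$h^{2}{\left(-6 \right)} = \left(3 + 2 \left(-6\right) + 2 \left(-6\right)^{2}\right)^{2} = \left(3 - 12 + 2 \cdot 36\right)^{2} = \left(3 - 12 + 72\right)^{2} = 63^{2} = 3969$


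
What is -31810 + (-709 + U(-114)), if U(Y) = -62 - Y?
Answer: -32467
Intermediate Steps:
-31810 + (-709 + U(-114)) = -31810 + (-709 + (-62 - 1*(-114))) = -31810 + (-709 + (-62 + 114)) = -31810 + (-709 + 52) = -31810 - 657 = -32467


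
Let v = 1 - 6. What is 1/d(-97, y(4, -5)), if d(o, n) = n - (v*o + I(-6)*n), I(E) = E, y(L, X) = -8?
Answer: -1/541 ≈ -0.0018484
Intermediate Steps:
v = -5
d(o, n) = 5*o + 7*n (d(o, n) = n - (-5*o - 6*n) = n - (-6*n - 5*o) = n + (5*o + 6*n) = 5*o + 7*n)
1/d(-97, y(4, -5)) = 1/(5*(-97) + 7*(-8)) = 1/(-485 - 56) = 1/(-541) = -1/541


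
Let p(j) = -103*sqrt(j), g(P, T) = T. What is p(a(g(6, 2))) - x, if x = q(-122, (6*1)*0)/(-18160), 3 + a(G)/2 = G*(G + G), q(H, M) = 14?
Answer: 7/9080 - 103*sqrt(10) ≈ -325.71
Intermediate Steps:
a(G) = -6 + 4*G**2 (a(G) = -6 + 2*(G*(G + G)) = -6 + 2*(G*(2*G)) = -6 + 2*(2*G**2) = -6 + 4*G**2)
x = -7/9080 (x = 14/(-18160) = 14*(-1/18160) = -7/9080 ≈ -0.00077092)
p(a(g(6, 2))) - x = -103*sqrt(-6 + 4*2**2) - 1*(-7/9080) = -103*sqrt(-6 + 4*4) + 7/9080 = -103*sqrt(-6 + 16) + 7/9080 = -103*sqrt(10) + 7/9080 = 7/9080 - 103*sqrt(10)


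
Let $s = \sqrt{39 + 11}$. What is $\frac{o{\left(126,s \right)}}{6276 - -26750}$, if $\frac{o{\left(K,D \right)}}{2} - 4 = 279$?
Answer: $\frac{283}{16513} \approx 0.017138$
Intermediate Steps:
$s = 5 \sqrt{2}$ ($s = \sqrt{50} = 5 \sqrt{2} \approx 7.0711$)
$o{\left(K,D \right)} = 566$ ($o{\left(K,D \right)} = 8 + 2 \cdot 279 = 8 + 558 = 566$)
$\frac{o{\left(126,s \right)}}{6276 - -26750} = \frac{566}{6276 - -26750} = \frac{566}{6276 + 26750} = \frac{566}{33026} = 566 \cdot \frac{1}{33026} = \frac{283}{16513}$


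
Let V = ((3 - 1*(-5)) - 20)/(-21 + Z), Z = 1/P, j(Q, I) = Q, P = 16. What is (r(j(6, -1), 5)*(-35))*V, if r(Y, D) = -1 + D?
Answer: -5376/67 ≈ -80.239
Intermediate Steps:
Z = 1/16 ≈ 0.062500
V = 192/335 (V = ((3 - 1*(-5)) - 20)/(-21 + 1/16) = ((3 + 5) - 20)/(-335/16) = (8 - 20)*(-16/335) = -12*(-16/335) = 192/335 ≈ 0.57313)
(r(j(6, -1), 5)*(-35))*V = ((-1 + 5)*(-35))*(192/335) = (4*(-35))*(192/335) = -140*192/335 = -5376/67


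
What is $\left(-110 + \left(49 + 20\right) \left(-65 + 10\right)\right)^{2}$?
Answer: $15249025$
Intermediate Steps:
$\left(-110 + \left(49 + 20\right) \left(-65 + 10\right)\right)^{2} = \left(-110 + 69 \left(-55\right)\right)^{2} = \left(-110 - 3795\right)^{2} = \left(-3905\right)^{2} = 15249025$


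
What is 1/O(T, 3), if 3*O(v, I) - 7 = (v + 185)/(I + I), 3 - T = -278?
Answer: 9/254 ≈ 0.035433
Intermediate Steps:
T = 281 (T = 3 - 1*(-278) = 3 + 278 = 281)
O(v, I) = 7/3 + (185 + v)/(6*I) (O(v, I) = 7/3 + ((v + 185)/(I + I))/3 = 7/3 + ((185 + v)/((2*I)))/3 = 7/3 + ((185 + v)*(1/(2*I)))/3 = 7/3 + ((185 + v)/(2*I))/3 = 7/3 + (185 + v)/(6*I))
1/O(T, 3) = 1/((1/6)*(185 + 281 + 14*3)/3) = 1/((1/6)*(1/3)*(185 + 281 + 42)) = 1/((1/6)*(1/3)*508) = 1/(254/9) = 9/254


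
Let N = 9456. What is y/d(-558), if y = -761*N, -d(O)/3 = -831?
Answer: -2398672/831 ≈ -2886.5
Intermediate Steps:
d(O) = 2493 (d(O) = -3*(-831) = 2493)
y = -7196016 (y = -761*9456 = -7196016)
y/d(-558) = -7196016/2493 = -7196016*1/2493 = -2398672/831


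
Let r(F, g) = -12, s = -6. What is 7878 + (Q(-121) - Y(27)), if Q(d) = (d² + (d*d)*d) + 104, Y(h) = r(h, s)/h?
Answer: -15740438/9 ≈ -1.7489e+6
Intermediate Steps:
Y(h) = -12/h
Q(d) = 104 + d² + d³ (Q(d) = (d² + d²*d) + 104 = (d² + d³) + 104 = 104 + d² + d³)
7878 + (Q(-121) - Y(27)) = 7878 + ((104 + (-121)² + (-121)³) - (-12)/27) = 7878 + ((104 + 14641 - 1771561) - (-12)/27) = 7878 + (-1756816 - 1*(-4/9)) = 7878 + (-1756816 + 4/9) = 7878 - 15811340/9 = -15740438/9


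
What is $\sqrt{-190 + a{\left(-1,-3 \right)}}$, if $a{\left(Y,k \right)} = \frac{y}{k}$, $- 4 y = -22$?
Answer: $\frac{i \sqrt{6906}}{6} \approx 13.85 i$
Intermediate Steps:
$y = \frac{11}{2}$ ($y = \left(- \frac{1}{4}\right) \left(-22\right) = \frac{11}{2} \approx 5.5$)
$a{\left(Y,k \right)} = \frac{11}{2 k}$
$\sqrt{-190 + a{\left(-1,-3 \right)}} = \sqrt{-190 + \frac{11}{2 \left(-3\right)}} = \sqrt{-190 + \frac{11}{2} \left(- \frac{1}{3}\right)} = \sqrt{-190 - \frac{11}{6}} = \sqrt{- \frac{1151}{6}} = \frac{i \sqrt{6906}}{6}$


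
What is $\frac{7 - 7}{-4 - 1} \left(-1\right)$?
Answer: $0$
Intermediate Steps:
$\frac{7 - 7}{-4 - 1} \left(-1\right) = \frac{0}{-5} \left(-1\right) = 0 \left(- \frac{1}{5}\right) \left(-1\right) = 0 \left(-1\right) = 0$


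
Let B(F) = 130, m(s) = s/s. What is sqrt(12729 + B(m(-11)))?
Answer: sqrt(12859) ≈ 113.40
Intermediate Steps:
m(s) = 1
sqrt(12729 + B(m(-11))) = sqrt(12729 + 130) = sqrt(12859)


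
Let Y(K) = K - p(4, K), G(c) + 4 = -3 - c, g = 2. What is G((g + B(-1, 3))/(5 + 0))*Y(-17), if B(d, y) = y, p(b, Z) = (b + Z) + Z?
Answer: -104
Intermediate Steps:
p(b, Z) = b + 2*Z (p(b, Z) = (Z + b) + Z = b + 2*Z)
G(c) = -7 - c (G(c) = -4 + (-3 - c) = -7 - c)
Y(K) = -4 - K (Y(K) = K - (4 + 2*K) = K + (-4 - 2*K) = -4 - K)
G((g + B(-1, 3))/(5 + 0))*Y(-17) = (-7 - (2 + 3)/(5 + 0))*(-4 - 1*(-17)) = (-7 - 5/5)*(-4 + 17) = (-7 - 5/5)*13 = (-7 - 1*1)*13 = (-7 - 1)*13 = -8*13 = -104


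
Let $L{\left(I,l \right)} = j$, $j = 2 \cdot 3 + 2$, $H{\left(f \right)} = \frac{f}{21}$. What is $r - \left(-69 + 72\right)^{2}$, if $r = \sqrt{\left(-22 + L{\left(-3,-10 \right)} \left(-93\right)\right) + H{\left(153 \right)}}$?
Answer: $-9 + \frac{i \sqrt{37177}}{7} \approx -9.0 + 27.545 i$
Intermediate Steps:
$H{\left(f \right)} = \frac{f}{21}$ ($H{\left(f \right)} = f \frac{1}{21} = \frac{f}{21}$)
$j = 8$ ($j = 6 + 2 = 8$)
$L{\left(I,l \right)} = 8$
$r = \frac{i \sqrt{37177}}{7}$ ($r = \sqrt{\left(-22 + 8 \left(-93\right)\right) + \frac{1}{21} \cdot 153} = \sqrt{\left(-22 - 744\right) + \frac{51}{7}} = \sqrt{-766 + \frac{51}{7}} = \sqrt{- \frac{5311}{7}} = \frac{i \sqrt{37177}}{7} \approx 27.545 i$)
$r - \left(-69 + 72\right)^{2} = \frac{i \sqrt{37177}}{7} - \left(-69 + 72\right)^{2} = \frac{i \sqrt{37177}}{7} - 3^{2} = \frac{i \sqrt{37177}}{7} - 9 = -9 + \frac{i \sqrt{37177}}{7}$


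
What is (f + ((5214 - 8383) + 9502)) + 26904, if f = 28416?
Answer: 61653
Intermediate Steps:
(f + ((5214 - 8383) + 9502)) + 26904 = (28416 + ((5214 - 8383) + 9502)) + 26904 = (28416 + (-3169 + 9502)) + 26904 = (28416 + 6333) + 26904 = 34749 + 26904 = 61653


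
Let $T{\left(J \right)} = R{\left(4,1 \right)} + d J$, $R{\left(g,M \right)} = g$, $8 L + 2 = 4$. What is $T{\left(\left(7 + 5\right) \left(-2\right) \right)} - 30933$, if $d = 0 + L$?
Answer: $-30935$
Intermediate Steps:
$L = \frac{1}{4}$ ($L = - \frac{1}{4} + \frac{1}{8} \cdot 4 = - \frac{1}{4} + \frac{1}{2} = \frac{1}{4} \approx 0.25$)
$d = \frac{1}{4}$ ($d = 0 + \frac{1}{4} = \frac{1}{4} \approx 0.25$)
$T{\left(J \right)} = 4 + \frac{J}{4}$
$T{\left(\left(7 + 5\right) \left(-2\right) \right)} - 30933 = \left(4 + \frac{\left(7 + 5\right) \left(-2\right)}{4}\right) - 30933 = \left(4 + \frac{12 \left(-2\right)}{4}\right) - 30933 = \left(4 + \frac{1}{4} \left(-24\right)\right) - 30933 = \left(4 - 6\right) - 30933 = -2 - 30933 = -30935$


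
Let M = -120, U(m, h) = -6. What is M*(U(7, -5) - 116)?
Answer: 14640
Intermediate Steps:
M*(U(7, -5) - 116) = -120*(-6 - 116) = -120*(-122) = 14640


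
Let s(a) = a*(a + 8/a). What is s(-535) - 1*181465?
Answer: 104768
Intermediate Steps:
s(-535) - 1*181465 = (8 + (-535)²) - 1*181465 = (8 + 286225) - 181465 = 286233 - 181465 = 104768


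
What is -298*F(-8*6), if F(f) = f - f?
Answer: 0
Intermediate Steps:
F(f) = 0
-298*F(-8*6) = -298*0 = 0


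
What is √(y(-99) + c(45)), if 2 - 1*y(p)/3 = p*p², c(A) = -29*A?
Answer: √2909598 ≈ 1705.8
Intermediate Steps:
y(p) = 6 - 3*p³ (y(p) = 6 - 3*p*p² = 6 - 3*p³)
√(y(-99) + c(45)) = √((6 - 3*(-99)³) - 29*45) = √((6 - 3*(-970299)) - 1305) = √((6 + 2910897) - 1305) = √(2910903 - 1305) = √2909598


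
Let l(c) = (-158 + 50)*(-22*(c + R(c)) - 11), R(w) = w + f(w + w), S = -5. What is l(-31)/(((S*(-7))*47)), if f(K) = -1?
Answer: -29700/329 ≈ -90.274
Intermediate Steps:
R(w) = -1 + w (R(w) = w - 1 = -1 + w)
l(c) = -1188 + 4752*c (l(c) = (-158 + 50)*(-22*(c + (-1 + c)) - 11) = -108*(-22*(-1 + 2*c) - 11) = -108*((22 - 44*c) - 11) = -108*(11 - 44*c) = -1188 + 4752*c)
l(-31)/(((S*(-7))*47)) = (-1188 + 4752*(-31))/((-5*(-7)*47)) = (-1188 - 147312)/((35*47)) = -148500/1645 = -148500*1/1645 = -29700/329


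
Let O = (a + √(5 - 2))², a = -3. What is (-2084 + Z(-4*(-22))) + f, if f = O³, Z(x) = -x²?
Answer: -9828 + (3 - √3)⁶ ≈ -9823.8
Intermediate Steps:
O = (-3 + √3)² (O = (-3 + √(5 - 2))² = (-3 + √3)² ≈ 1.6077)
f = (3 - √3)⁶ (f = ((3 - √3)²)³ = (3 - √3)⁶ ≈ 4.1554)
(-2084 + Z(-4*(-22))) + f = (-2084 - (-4*(-22))²) + (3 - √3)⁶ = (-2084 - 1*88²) + (3 - √3)⁶ = (-2084 - 1*7744) + (3 - √3)⁶ = (-2084 - 7744) + (3 - √3)⁶ = -9828 + (3 - √3)⁶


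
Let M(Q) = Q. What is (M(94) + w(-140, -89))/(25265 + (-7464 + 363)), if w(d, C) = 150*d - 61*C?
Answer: -15477/18164 ≈ -0.85207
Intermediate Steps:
w(d, C) = -61*C + 150*d
(M(94) + w(-140, -89))/(25265 + (-7464 + 363)) = (94 + (-61*(-89) + 150*(-140)))/(25265 + (-7464 + 363)) = (94 + (5429 - 21000))/(25265 - 7101) = (94 - 15571)/18164 = -15477*1/18164 = -15477/18164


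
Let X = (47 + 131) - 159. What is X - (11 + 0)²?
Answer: -102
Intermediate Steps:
X = 19 (X = 178 - 159 = 19)
X - (11 + 0)² = 19 - (11 + 0)² = 19 - 1*11² = 19 - 1*121 = 19 - 121 = -102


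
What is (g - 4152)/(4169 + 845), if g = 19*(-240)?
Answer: -4356/2507 ≈ -1.7375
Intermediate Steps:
g = -4560
(g - 4152)/(4169 + 845) = (-4560 - 4152)/(4169 + 845) = -8712/5014 = -8712*1/5014 = -4356/2507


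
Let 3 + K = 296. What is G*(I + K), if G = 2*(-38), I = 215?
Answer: -38608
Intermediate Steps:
K = 293 (K = -3 + 296 = 293)
G = -76
G*(I + K) = -76*(215 + 293) = -76*508 = -38608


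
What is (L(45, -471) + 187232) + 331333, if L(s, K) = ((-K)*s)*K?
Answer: -9464280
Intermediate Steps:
L(s, K) = -s*K² (L(s, K) = (-K*s)*K = -s*K²)
(L(45, -471) + 187232) + 331333 = (-1*45*(-471)² + 187232) + 331333 = (-1*45*221841 + 187232) + 331333 = (-9982845 + 187232) + 331333 = -9795613 + 331333 = -9464280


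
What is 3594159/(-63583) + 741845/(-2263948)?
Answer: -8184157810367/143948605684 ≈ -56.855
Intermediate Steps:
3594159/(-63583) + 741845/(-2263948) = 3594159*(-1/63583) + 741845*(-1/2263948) = -3594159/63583 - 741845/2263948 = -8184157810367/143948605684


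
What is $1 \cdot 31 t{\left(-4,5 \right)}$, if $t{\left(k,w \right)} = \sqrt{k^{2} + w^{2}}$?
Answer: $31 \sqrt{41} \approx 198.5$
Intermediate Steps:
$1 \cdot 31 t{\left(-4,5 \right)} = 1 \cdot 31 \sqrt{\left(-4\right)^{2} + 5^{2}} = 31 \sqrt{16 + 25} = 31 \sqrt{41}$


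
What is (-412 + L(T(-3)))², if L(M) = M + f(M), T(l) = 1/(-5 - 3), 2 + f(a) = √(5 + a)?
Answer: 10976281/64 - 3313*√78/16 ≈ 1.6968e+5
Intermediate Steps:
f(a) = -2 + √(5 + a)
T(l) = -⅛ (T(l) = 1/(-8) = -⅛)
L(M) = -2 + M + √(5 + M) (L(M) = M + (-2 + √(5 + M)) = -2 + M + √(5 + M))
(-412 + L(T(-3)))² = (-412 + (-2 - ⅛ + √(5 - ⅛)))² = (-412 + (-2 - ⅛ + √(39/8)))² = (-412 + (-2 - ⅛ + √78/4))² = (-412 + (-17/8 + √78/4))² = (-3313/8 + √78/4)²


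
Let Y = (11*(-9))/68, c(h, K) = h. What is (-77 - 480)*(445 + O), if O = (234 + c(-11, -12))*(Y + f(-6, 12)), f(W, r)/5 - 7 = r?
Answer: -806960991/68 ≈ -1.1867e+7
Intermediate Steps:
f(W, r) = 35 + 5*r
Y = -99/68 (Y = -99*1/68 = -99/68 ≈ -1.4559)
O = 1418503/68 (O = (234 - 11)*(-99/68 + (35 + 5*12)) = 223*(-99/68 + (35 + 60)) = 223*(-99/68 + 95) = 223*(6361/68) = 1418503/68 ≈ 20860.)
(-77 - 480)*(445 + O) = (-77 - 480)*(445 + 1418503/68) = -557*1448763/68 = -806960991/68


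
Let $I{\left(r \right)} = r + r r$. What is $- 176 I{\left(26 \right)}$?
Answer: $-123552$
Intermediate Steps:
$I{\left(r \right)} = r + r^{2}$
$- 176 I{\left(26 \right)} = - 176 \cdot 26 \left(1 + 26\right) = - 176 \cdot 26 \cdot 27 = \left(-176\right) 702 = -123552$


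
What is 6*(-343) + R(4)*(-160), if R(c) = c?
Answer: -2698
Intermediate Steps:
6*(-343) + R(4)*(-160) = 6*(-343) + 4*(-160) = -2058 - 640 = -2698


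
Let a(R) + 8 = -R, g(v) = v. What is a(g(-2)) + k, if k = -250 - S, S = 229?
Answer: -485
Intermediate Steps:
a(R) = -8 - R
k = -479 (k = -250 - 1*229 = -250 - 229 = -479)
a(g(-2)) + k = (-8 - 1*(-2)) - 479 = (-8 + 2) - 479 = -6 - 479 = -485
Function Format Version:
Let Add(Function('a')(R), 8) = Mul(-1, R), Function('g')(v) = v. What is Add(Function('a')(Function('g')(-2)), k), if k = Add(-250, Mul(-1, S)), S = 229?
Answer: -485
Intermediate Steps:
Function('a')(R) = Add(-8, Mul(-1, R))
k = -479 (k = Add(-250, Mul(-1, 229)) = Add(-250, -229) = -479)
Add(Function('a')(Function('g')(-2)), k) = Add(Add(-8, Mul(-1, -2)), -479) = Add(Add(-8, 2), -479) = Add(-6, -479) = -485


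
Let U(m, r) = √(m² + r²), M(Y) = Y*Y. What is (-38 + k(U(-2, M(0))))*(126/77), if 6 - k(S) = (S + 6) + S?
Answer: -756/11 ≈ -68.727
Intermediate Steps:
M(Y) = Y²
k(S) = -2*S (k(S) = 6 - ((S + 6) + S) = 6 - ((6 + S) + S) = 6 - (6 + 2*S) = 6 + (-6 - 2*S) = -2*S)
(-38 + k(U(-2, M(0))))*(126/77) = (-38 - 2*√((-2)² + (0²)²))*(126/77) = (-38 - 2*√(4 + 0²))*(126*(1/77)) = (-38 - 2*√(4 + 0))*(18/11) = (-38 - 2*√4)*(18/11) = (-38 - 2*2)*(18/11) = (-38 - 4)*(18/11) = -42*18/11 = -756/11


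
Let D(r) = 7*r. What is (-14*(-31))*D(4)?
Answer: 12152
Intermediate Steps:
(-14*(-31))*D(4) = (-14*(-31))*(7*4) = 434*28 = 12152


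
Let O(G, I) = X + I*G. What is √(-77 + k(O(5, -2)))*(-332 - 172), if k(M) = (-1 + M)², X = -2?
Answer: -1008*√23 ≈ -4834.2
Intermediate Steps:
O(G, I) = -2 + G*I (O(G, I) = -2 + I*G = -2 + G*I)
√(-77 + k(O(5, -2)))*(-332 - 172) = √(-77 + (-1 + (-2 + 5*(-2)))²)*(-332 - 172) = √(-77 + (-1 + (-2 - 10))²)*(-504) = √(-77 + (-1 - 12)²)*(-504) = √(-77 + (-13)²)*(-504) = √(-77 + 169)*(-504) = √92*(-504) = (2*√23)*(-504) = -1008*√23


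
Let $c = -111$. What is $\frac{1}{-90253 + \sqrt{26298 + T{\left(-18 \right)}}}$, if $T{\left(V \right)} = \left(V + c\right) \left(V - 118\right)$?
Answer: $- \frac{90253}{8145560167} - \frac{\sqrt{43842}}{8145560167} \approx -1.1106 \cdot 10^{-5}$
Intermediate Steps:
$T{\left(V \right)} = \left(-118 + V\right) \left(-111 + V\right)$ ($T{\left(V \right)} = \left(V - 111\right) \left(V - 118\right) = \left(-111 + V\right) \left(-118 + V\right) = \left(-118 + V\right) \left(-111 + V\right)$)
$\frac{1}{-90253 + \sqrt{26298 + T{\left(-18 \right)}}} = \frac{1}{-90253 + \sqrt{26298 + \left(13098 + \left(-18\right)^{2} - -4122\right)}} = \frac{1}{-90253 + \sqrt{26298 + \left(13098 + 324 + 4122\right)}} = \frac{1}{-90253 + \sqrt{26298 + 17544}} = \frac{1}{-90253 + \sqrt{43842}}$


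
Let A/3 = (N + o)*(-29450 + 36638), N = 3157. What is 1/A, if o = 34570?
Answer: 1/813545028 ≈ 1.2292e-9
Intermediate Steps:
A = 813545028 (A = 3*((3157 + 34570)*(-29450 + 36638)) = 3*(37727*7188) = 3*271181676 = 813545028)
1/A = 1/813545028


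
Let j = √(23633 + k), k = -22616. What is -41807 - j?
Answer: -41807 - 3*√113 ≈ -41839.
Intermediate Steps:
j = 3*√113 (j = √(23633 - 22616) = √1017 = 3*√113 ≈ 31.890)
-41807 - j = -41807 - 3*√113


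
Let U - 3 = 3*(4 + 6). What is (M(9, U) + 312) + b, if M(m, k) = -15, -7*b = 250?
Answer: 1829/7 ≈ 261.29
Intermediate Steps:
b = -250/7 (b = -1/7*250 = -250/7 ≈ -35.714)
U = 33 (U = 3 + 3*(4 + 6) = 3 + 3*10 = 3 + 30 = 33)
(M(9, U) + 312) + b = (-15 + 312) - 250/7 = 297 - 250/7 = 1829/7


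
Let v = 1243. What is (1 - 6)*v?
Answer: -6215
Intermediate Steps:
(1 - 6)*v = (1 - 6)*1243 = -5*1243 = -6215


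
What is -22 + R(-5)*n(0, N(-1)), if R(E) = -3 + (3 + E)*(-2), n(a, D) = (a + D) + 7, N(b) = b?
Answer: -16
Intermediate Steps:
n(a, D) = 7 + D + a (n(a, D) = (D + a) + 7 = 7 + D + a)
R(E) = -9 - 2*E (R(E) = -3 + (-6 - 2*E) = -9 - 2*E)
-22 + R(-5)*n(0, N(-1)) = -22 + (-9 - 2*(-5))*(7 - 1 + 0) = -22 + (-9 + 10)*6 = -22 + 1*6 = -22 + 6 = -16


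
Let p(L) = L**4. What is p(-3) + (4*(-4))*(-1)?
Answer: 97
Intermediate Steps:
p(-3) + (4*(-4))*(-1) = (-3)**4 + (4*(-4))*(-1) = 81 - 16*(-1) = 81 + 16 = 97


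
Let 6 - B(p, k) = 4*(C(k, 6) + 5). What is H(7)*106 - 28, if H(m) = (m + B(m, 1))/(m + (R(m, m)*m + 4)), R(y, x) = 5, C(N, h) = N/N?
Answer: -1227/23 ≈ -53.348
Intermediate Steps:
C(N, h) = 1
B(p, k) = -18 (B(p, k) = 6 - 4*(1 + 5) = 6 - 4*6 = 6 - 1*24 = 6 - 24 = -18)
H(m) = (-18 + m)/(4 + 6*m) (H(m) = (m - 18)/(m + (5*m + 4)) = (-18 + m)/(m + (4 + 5*m)) = (-18 + m)/(4 + 6*m))
H(7)*106 - 28 = ((-18 + 7)/(2*(2 + 3*7)))*106 - 28 = ((1/2)*(-11)/(2 + 21))*106 - 28 = ((1/2)*(-11)/23)*106 - 28 = ((1/2)*(1/23)*(-11))*106 - 28 = -11/46*106 - 28 = -583/23 - 28 = -1227/23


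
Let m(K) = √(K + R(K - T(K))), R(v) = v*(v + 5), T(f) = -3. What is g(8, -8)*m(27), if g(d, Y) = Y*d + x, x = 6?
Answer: -58*√1077 ≈ -1903.4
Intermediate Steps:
g(d, Y) = 6 + Y*d (g(d, Y) = Y*d + 6 = 6 + Y*d)
R(v) = v*(5 + v)
m(K) = √(K + (3 + K)*(8 + K)) (m(K) = √(K + (K - 1*(-3))*(5 + (K - 1*(-3)))) = √(K + (K + 3)*(5 + (K + 3))) = √(K + (3 + K)*(5 + (3 + K))) = √(K + (3 + K)*(8 + K)))
g(8, -8)*m(27) = (6 - 8*8)*√(27 + (3 + 27)*(8 + 27)) = (6 - 64)*√(27 + 30*35) = -58*√(27 + 1050) = -58*√1077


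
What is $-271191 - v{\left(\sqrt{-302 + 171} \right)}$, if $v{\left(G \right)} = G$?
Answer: $-271191 - i \sqrt{131} \approx -2.7119 \cdot 10^{5} - 11.446 i$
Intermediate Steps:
$-271191 - v{\left(\sqrt{-302 + 171} \right)} = -271191 - \sqrt{-302 + 171} = -271191 - \sqrt{-131} = -271191 - i \sqrt{131}$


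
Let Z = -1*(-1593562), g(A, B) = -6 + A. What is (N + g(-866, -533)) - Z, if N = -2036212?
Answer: -3630646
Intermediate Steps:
Z = 1593562
(N + g(-866, -533)) - Z = (-2036212 + (-6 - 866)) - 1*1593562 = (-2036212 - 872) - 1593562 = -2037084 - 1593562 = -3630646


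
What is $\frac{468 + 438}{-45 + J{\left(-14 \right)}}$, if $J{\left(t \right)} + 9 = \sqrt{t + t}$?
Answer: $- \frac{12231}{736} - \frac{453 i \sqrt{7}}{736} \approx -16.618 - 1.6284 i$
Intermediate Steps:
$J{\left(t \right)} = -9 + \sqrt{2} \sqrt{t}$ ($J{\left(t \right)} = -9 + \sqrt{t + t} = -9 + \sqrt{2 t} = -9 + \sqrt{2} \sqrt{t}$)
$\frac{468 + 438}{-45 + J{\left(-14 \right)}} = \frac{468 + 438}{-45 - \left(9 - \sqrt{2} \sqrt{-14}\right)} = \frac{906}{-45 - \left(9 - \sqrt{2} i \sqrt{14}\right)} = \frac{906}{-45 - \left(9 - 2 i \sqrt{7}\right)} = \frac{906}{-54 + 2 i \sqrt{7}}$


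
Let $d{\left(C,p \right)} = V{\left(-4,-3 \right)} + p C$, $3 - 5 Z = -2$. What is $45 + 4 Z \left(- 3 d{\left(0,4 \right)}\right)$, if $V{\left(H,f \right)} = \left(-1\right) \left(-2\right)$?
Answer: $21$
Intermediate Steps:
$Z = 1$ ($Z = \frac{3}{5} - - \frac{2}{5} = \frac{3}{5} + \frac{2}{5} = 1$)
$V{\left(H,f \right)} = 2$
$d{\left(C,p \right)} = 2 + C p$ ($d{\left(C,p \right)} = 2 + p C = 2 + C p$)
$45 + 4 Z \left(- 3 d{\left(0,4 \right)}\right) = 45 + 4 \cdot 1 \left(- 3 \left(2 + 0 \cdot 4\right)\right) = 45 + 4 \left(- 3 \left(2 + 0\right)\right) = 45 + 4 \left(\left(-3\right) 2\right) = 45 + 4 \left(-6\right) = 45 - 24 = 21$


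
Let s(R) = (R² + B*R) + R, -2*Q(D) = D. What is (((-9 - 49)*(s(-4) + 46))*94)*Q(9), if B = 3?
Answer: 1128564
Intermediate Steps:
Q(D) = -D/2
s(R) = R² + 4*R (s(R) = (R² + 3*R) + R = R² + 4*R)
(((-9 - 49)*(s(-4) + 46))*94)*Q(9) = (((-9 - 49)*(-4*(4 - 4) + 46))*94)*(-½*9) = (-58*(-4*0 + 46)*94)*(-9/2) = (-58*(0 + 46)*94)*(-9/2) = (-58*46*94)*(-9/2) = -2668*94*(-9/2) = -250792*(-9/2) = 1128564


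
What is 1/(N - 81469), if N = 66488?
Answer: -1/14981 ≈ -6.6751e-5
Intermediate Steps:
1/(N - 81469) = 1/(66488 - 81469) = 1/(-14981) = -1/14981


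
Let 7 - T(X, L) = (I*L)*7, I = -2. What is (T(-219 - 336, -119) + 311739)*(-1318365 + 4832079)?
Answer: 1089532437120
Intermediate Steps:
T(X, L) = 7 + 14*L (T(X, L) = 7 - (-2*L)*7 = 7 - (-14)*L = 7 + 14*L)
(T(-219 - 336, -119) + 311739)*(-1318365 + 4832079) = ((7 + 14*(-119)) + 311739)*(-1318365 + 4832079) = ((7 - 1666) + 311739)*3513714 = (-1659 + 311739)*3513714 = 310080*3513714 = 1089532437120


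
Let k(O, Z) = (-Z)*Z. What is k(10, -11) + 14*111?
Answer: 1433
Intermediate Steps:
k(O, Z) = -Z**2
k(10, -11) + 14*111 = -1*(-11)**2 + 14*111 = -1*121 + 1554 = -121 + 1554 = 1433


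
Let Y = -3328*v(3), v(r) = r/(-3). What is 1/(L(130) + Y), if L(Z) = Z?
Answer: 1/3458 ≈ 0.00028918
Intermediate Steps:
v(r) = -r/3 (v(r) = r*(-1/3) = -r/3)
Y = 3328 (Y = -(-3328)*3/3 = -3328*(-1) = 3328)
1/(L(130) + Y) = 1/(130 + 3328) = 1/3458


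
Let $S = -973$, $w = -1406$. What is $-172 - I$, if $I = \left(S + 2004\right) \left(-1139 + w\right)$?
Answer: $2623723$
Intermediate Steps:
$I = -2623895$ ($I = \left(-973 + 2004\right) \left(-1139 - 1406\right) = 1031 \left(-2545\right) = -2623895$)
$-172 - I = -172 - -2623895 = -172 + 2623895 = 2623723$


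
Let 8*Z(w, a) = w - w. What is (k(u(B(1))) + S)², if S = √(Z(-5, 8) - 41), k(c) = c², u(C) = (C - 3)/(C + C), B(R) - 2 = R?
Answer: -41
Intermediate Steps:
B(R) = 2 + R
Z(w, a) = 0 (Z(w, a) = (w - w)/8 = (⅛)*0 = 0)
u(C) = (-3 + C)/(2*C) (u(C) = (-3 + C)/((2*C)) = (-3 + C)*(1/(2*C)) = (-3 + C)/(2*C))
S = I*√41 (S = √(0 - 41) = √(-41) = I*√41 ≈ 6.4031*I)
(k(u(B(1))) + S)² = (((-3 + (2 + 1))/(2*(2 + 1)))² + I*√41)² = (((½)*(-3 + 3)/3)² + I*√41)² = (((½)*(⅓)*0)² + I*√41)² = (0² + I*√41)² = (0 + I*√41)² = (I*√41)² = -41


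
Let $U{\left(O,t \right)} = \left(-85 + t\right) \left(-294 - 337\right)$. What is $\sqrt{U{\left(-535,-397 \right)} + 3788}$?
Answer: $\sqrt{307930} \approx 554.91$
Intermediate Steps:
$U{\left(O,t \right)} = 53635 - 631 t$ ($U{\left(O,t \right)} = \left(-85 + t\right) \left(-631\right) = 53635 - 631 t$)
$\sqrt{U{\left(-535,-397 \right)} + 3788} = \sqrt{\left(53635 - -250507\right) + 3788} = \sqrt{\left(53635 + 250507\right) + 3788} = \sqrt{304142 + 3788} = \sqrt{307930}$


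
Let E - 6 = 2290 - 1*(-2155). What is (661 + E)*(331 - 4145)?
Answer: -19497168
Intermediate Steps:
E = 4451 (E = 6 + (2290 - 1*(-2155)) = 6 + (2290 + 2155) = 6 + 4445 = 4451)
(661 + E)*(331 - 4145) = (661 + 4451)*(331 - 4145) = 5112*(-3814) = -19497168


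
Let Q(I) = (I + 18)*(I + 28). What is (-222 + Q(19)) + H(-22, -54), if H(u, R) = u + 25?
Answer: 1520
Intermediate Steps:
H(u, R) = 25 + u
Q(I) = (18 + I)*(28 + I)
(-222 + Q(19)) + H(-22, -54) = (-222 + (504 + 19² + 46*19)) + (25 - 22) = (-222 + (504 + 361 + 874)) + 3 = (-222 + 1739) + 3 = 1517 + 3 = 1520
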